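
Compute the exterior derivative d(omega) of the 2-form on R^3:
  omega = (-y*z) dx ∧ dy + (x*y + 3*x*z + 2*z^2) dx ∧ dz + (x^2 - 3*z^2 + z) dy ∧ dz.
d(omega) = (x - y) dx ∧ dy ∧ dz

For a 2-form omega = sum_{i<j} g_{ij} dx_i ∧ dx_j, the exterior derivative is
  d(omega) = sum_{i<j} d(g_{ij}) ∧ dx_i ∧ dx_j = sum_{i<j, k} (∂g_{ij}/∂x_k) dx_k ∧ dx_i ∧ dx_j.
Expand each term, using dx_k ∧ dx_i ∧ dx_j = sgn(permutation) dx_{(a)} ∧ dx_{(b)} ∧ dx_{(c)} with (a < b < c) sorted:
  d(-y*z) includes (∂/∂z)(-y*z) dz = (-y) dz, which multiplied by dx ∧ dy gives (-y) dx ∧ dy ∧ dz
  d(x*y + 3*x*z + 2*z^2) includes (∂/∂y)(x*y + 3*x*z + 2*z^2) dy = (x) dy, which multiplied by dx ∧ dz gives (-x) dx ∧ dy ∧ dz
  d(x^2 - 3*z^2 + z) includes (∂/∂x)(x^2 - 3*z^2 + z) dx = (2*x) dx, which multiplied by dy ∧ dz gives (2*x) dx ∧ dy ∧ dz
Collecting like 3-forms: d(omega) = (x - y) dx ∧ dy ∧ dz.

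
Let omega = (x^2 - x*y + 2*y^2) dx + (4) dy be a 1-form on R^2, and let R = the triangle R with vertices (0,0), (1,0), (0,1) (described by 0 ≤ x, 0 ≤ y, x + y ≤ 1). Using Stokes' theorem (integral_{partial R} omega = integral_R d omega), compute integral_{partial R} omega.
integral_(partial R) omega = -1/2

Stokes: integral_partial_R omega = integral_R d omega with d omega = (∂Q/∂x - ∂P/∂y) dx ∧ dy.
  ∂Q/∂x = 0
  ∂P/∂y = -x + 4*y
  integrand = ∂Q/∂x - ∂P/∂y = x - 4*y.
Integrating over R: integral_0^1 integral_0^{1-x} (x - 4*y) dy dx = -1/2.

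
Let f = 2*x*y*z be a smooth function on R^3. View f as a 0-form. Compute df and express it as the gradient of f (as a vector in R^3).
df = (2*y*z) dx + (2*x*z) dy + (2*x*y) dz; grad f = (2*y*z, 2*x*z, 2*x*y)

For a 0-form f, d f = (∂f/∂x) dx + (∂f/∂y) dy + (∂f/∂z) dz. The components of the vector representation are exactly the entries of grad f in Cartesian coordinates:
  ∂f/∂x = 2*y*z
  ∂f/∂y = 2*x*z
  ∂f/∂z = 2*x*y.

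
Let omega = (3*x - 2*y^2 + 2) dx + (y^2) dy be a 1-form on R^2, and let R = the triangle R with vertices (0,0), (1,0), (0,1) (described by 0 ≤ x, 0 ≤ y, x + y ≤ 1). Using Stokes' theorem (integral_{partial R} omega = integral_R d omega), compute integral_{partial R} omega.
integral_(partial R) omega = 2/3

Stokes: integral_partial_R omega = integral_R d omega with d omega = (∂Q/∂x - ∂P/∂y) dx ∧ dy.
  ∂Q/∂x = 0
  ∂P/∂y = -4*y
  integrand = ∂Q/∂x - ∂P/∂y = 4*y.
Integrating over R: integral_0^1 integral_0^{1-x} (4*y) dy dx = 2/3.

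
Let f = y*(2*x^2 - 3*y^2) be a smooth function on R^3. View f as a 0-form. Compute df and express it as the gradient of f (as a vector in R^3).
df = (4*x*y) dx + (2*x^2 - 9*y^2) dy + (0) dz; grad f = (4*x*y, 2*x^2 - 9*y^2, 0)

For a 0-form f, d f = (∂f/∂x) dx + (∂f/∂y) dy + (∂f/∂z) dz. The components of the vector representation are exactly the entries of grad f in Cartesian coordinates:
  ∂f/∂x = 4*x*y
  ∂f/∂y = 2*x^2 - 9*y^2
  ∂f/∂z = 0.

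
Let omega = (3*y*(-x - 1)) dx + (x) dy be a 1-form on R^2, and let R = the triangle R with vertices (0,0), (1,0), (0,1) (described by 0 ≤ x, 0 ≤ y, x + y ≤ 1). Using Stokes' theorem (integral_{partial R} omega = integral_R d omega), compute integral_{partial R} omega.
integral_(partial R) omega = 5/2

Stokes: integral_partial_R omega = integral_R d omega with d omega = (∂Q/∂x - ∂P/∂y) dx ∧ dy.
  ∂Q/∂x = 1
  ∂P/∂y = -3*x - 3
  integrand = ∂Q/∂x - ∂P/∂y = 3*x + 4.
Integrating over R: integral_0^1 integral_0^{1-x} (3*x + 4) dy dx = 5/2.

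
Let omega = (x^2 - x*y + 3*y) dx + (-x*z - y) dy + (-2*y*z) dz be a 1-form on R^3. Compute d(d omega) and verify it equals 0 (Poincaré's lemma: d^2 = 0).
d(d omega) = 0

Step 1: d omega = sum_{i<j} (∂f_j/∂x_i - ∂f_i/∂x_j) dx_i ∧ dx_j:
  coeff of dx ∧ dy: x - z - 3
  coeff of dx ∧ dz: 0
  coeff of dy ∧ dz: x - 2*z
Step 2: Apply d again to each 2-form coefficient. The only possible 3-form in R^3 is dx ∧ dy ∧ dz, with coefficient
  ∂(coeff of dy∧dz)/∂x - ∂(coeff of dx∧dz)/∂y + ∂(coeff of dx∧dy)/∂z
  = ∂/∂x (x - 2*z) - ∂/∂y (0) + ∂/∂z (x - z - 3).
Each of these terms simplifies to sums of mixed partials that cancel in pairs. The result is 0 (by equality of mixed partials for smooth functions — Schwarz / Clairaut).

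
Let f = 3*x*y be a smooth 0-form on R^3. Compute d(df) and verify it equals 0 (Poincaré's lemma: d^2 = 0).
d(df) = 0

Step 1: df = sum_i (∂f/∂x_i) dx_i = (3*y) dx + (3*x) dy + (0) dz.
Step 2: Apply d again. Using the 1-form formula, the coefficient of dx ∧ dy in d(df) is ∂^2 f/∂x ∂y - ∂^2 f/∂y ∂x = (3) - (3) = 0 (equality of mixed partials for smooth f).
Similarly for dx ∧ dz and dy ∧ dz — all coefficients vanish. So d(df) = 0.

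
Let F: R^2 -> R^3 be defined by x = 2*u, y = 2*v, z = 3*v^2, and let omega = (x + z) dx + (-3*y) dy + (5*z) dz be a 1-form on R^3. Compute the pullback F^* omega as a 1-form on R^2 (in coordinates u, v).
F^* omega = (4*u + 6*v^2) du + (90*v^3 - 12*v) dv

Using F^*(f dg) = (f ∘ F) d(g ∘ F), substitute each coordinate x_i by F_i(u, v) in f_i, and replace dx_i by d F_i = (∂F_i/∂u) du + (∂F_i/∂v) dv.
  For the x component: f_1(F) = 2*u + 3*v^2; d F_1 = (2) du + (0) dv
  For the y component: f_2(F) = -6*v; d F_2 = (0) du + (2) dv
  For the z component: f_3(F) = 15*v^2; d F_3 = (0) du + (6*v) dv
Combining and collecting du, dv coefficients:
  coeff of du: 4*u + 6*v^2
  coeff of dv: 90*v^3 - 12*v
F^* omega = (4*u + 6*v^2) du + (90*v^3 - 12*v) dv.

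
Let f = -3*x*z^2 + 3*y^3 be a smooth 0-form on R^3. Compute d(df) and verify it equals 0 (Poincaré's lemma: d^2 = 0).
d(df) = 0

Step 1: df = sum_i (∂f/∂x_i) dx_i = (-3*z^2) dx + (9*y^2) dy + (-6*x*z) dz.
Step 2: Apply d again. Using the 1-form formula, the coefficient of dx ∧ dy in d(df) is ∂^2 f/∂x ∂y - ∂^2 f/∂y ∂x = (0) - (0) = 0 (equality of mixed partials for smooth f).
Similarly for dx ∧ dz and dy ∧ dz — all coefficients vanish. So d(df) = 0.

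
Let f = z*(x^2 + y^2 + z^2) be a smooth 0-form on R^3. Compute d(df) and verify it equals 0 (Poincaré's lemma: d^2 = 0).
d(df) = 0

Step 1: df = sum_i (∂f/∂x_i) dx_i = (2*x*z) dx + (2*y*z) dy + (x^2 + y^2 + 3*z^2) dz.
Step 2: Apply d again. Using the 1-form formula, the coefficient of dx ∧ dy in d(df) is ∂^2 f/∂x ∂y - ∂^2 f/∂y ∂x = (0) - (0) = 0 (equality of mixed partials for smooth f).
Similarly for dx ∧ dz and dy ∧ dz — all coefficients vanish. So d(df) = 0.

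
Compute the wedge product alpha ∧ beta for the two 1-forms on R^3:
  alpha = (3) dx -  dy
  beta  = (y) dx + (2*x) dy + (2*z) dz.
alpha ∧ beta = (6*x + y) dx ∧ dy + (6*z) dx ∧ dz + (-2*z) dy ∧ dz

Distribute the wedge, using dx_i ∧ dx_j = -dx_j ∧ dx_i and dx_i ∧ dx_i = 0. For each pair (i, j) with i < j, the coefficient of dx_i ∧ dx_j in alpha ∧ beta is (alpha_i * beta_j - alpha_j * beta_i). Collecting: alpha ∧ beta = (6*x + y) dx ∧ dy + (6*z) dx ∧ dz + (-2*z) dy ∧ dz.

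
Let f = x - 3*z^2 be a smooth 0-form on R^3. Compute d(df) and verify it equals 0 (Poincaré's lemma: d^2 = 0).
d(df) = 0

Step 1: df = sum_i (∂f/∂x_i) dx_i = (1) dx + (0) dy + (-6*z) dz.
Step 2: Apply d again. Using the 1-form formula, the coefficient of dx ∧ dy in d(df) is ∂^2 f/∂x ∂y - ∂^2 f/∂y ∂x = (0) - (0) = 0 (equality of mixed partials for smooth f).
Similarly for dx ∧ dz and dy ∧ dz — all coefficients vanish. So d(df) = 0.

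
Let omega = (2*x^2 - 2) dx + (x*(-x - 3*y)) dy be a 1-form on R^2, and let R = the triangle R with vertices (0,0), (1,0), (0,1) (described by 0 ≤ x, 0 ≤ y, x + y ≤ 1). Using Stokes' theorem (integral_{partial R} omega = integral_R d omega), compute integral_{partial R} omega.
integral_(partial R) omega = -5/6

Stokes: integral_partial_R omega = integral_R d omega with d omega = (∂Q/∂x - ∂P/∂y) dx ∧ dy.
  ∂Q/∂x = -2*x - 3*y
  ∂P/∂y = 0
  integrand = ∂Q/∂x - ∂P/∂y = -2*x - 3*y.
Integrating over R: integral_0^1 integral_0^{1-x} (-2*x - 3*y) dy dx = -5/6.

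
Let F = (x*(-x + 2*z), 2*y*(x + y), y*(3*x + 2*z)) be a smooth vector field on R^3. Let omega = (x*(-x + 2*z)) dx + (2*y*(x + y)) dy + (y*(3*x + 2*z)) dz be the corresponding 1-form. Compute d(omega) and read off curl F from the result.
d(omega) = (3*x + 2*z) dy ∧ dz + (2*x - 3*y) dz ∧ dx + (2*y) dx ∧ dy; curl F = (3*x + 2*z, 2*x - 3*y, 2*y)

d omega = sum_{i<j} (∂f_j/∂x_i - ∂f_i/∂x_j) dx_i ∧ dx_j. Under the identification (dy ∧ dz, dz ∧ dx, dx ∧ dy) ↔ (e_x, e_y, e_z), the coefficients are exactly the components of curl F. Compute:
  ∂R/∂y - ∂Q/∂z = (3*x + 2*z) - (0) = 3*x + 2*z
  ∂P/∂z - ∂R/∂x = (2*x) - (3*y) = 2*x - 3*y
  ∂Q/∂x - ∂P/∂y = (2*y) - (0) = 2*y.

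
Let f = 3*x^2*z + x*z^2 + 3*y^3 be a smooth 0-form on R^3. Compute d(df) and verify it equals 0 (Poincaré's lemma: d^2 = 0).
d(df) = 0

Step 1: df = sum_i (∂f/∂x_i) dx_i = (z*(6*x + z)) dx + (9*y^2) dy + (x*(3*x + 2*z)) dz.
Step 2: Apply d again. Using the 1-form formula, the coefficient of dx ∧ dy in d(df) is ∂^2 f/∂x ∂y - ∂^2 f/∂y ∂x = (0) - (0) = 0 (equality of mixed partials for smooth f).
Similarly for dx ∧ dz and dy ∧ dz — all coefficients vanish. So d(df) = 0.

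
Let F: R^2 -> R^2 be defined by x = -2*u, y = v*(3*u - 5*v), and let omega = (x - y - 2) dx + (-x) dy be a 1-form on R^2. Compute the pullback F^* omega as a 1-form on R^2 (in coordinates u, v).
F^* omega = (12*u*v + 4*u - 10*v^2 + 4) du + (2*u*(3*u - 10*v)) dv

Using F^*(f dg) = (f ∘ F) d(g ∘ F), substitute each coordinate x_i by F_i(u, v) in f_i, and replace dx_i by d F_i = (∂F_i/∂u) du + (∂F_i/∂v) dv.
  For the x component: f_1(F) = -3*u*v - 2*u + 5*v^2 - 2; d F_1 = (-2) du + (0) dv
  For the y component: f_2(F) = 2*u; d F_2 = (3*v) du + (3*u - 10*v) dv
Combining and collecting du, dv coefficients:
  coeff of du: 12*u*v + 4*u - 10*v^2 + 4
  coeff of dv: 2*u*(3*u - 10*v)
F^* omega = (12*u*v + 4*u - 10*v^2 + 4) du + (2*u*(3*u - 10*v)) dv.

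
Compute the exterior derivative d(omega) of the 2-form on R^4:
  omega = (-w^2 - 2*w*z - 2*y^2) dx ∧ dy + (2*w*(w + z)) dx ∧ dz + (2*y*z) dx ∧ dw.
d(omega) = (-2*w) dx ∧ dy ∧ dz + (-2*w - 4*z) dx ∧ dy ∧ dw + (4*w - 2*y + 2*z) dx ∧ dz ∧ dw

For a 2-form omega = sum_{i<j} g_{ij} dx_i ∧ dx_j, the exterior derivative is
  d(omega) = sum_{i<j} d(g_{ij}) ∧ dx_i ∧ dx_j = sum_{i<j, k} (∂g_{ij}/∂x_k) dx_k ∧ dx_i ∧ dx_j.
Expand each term, using dx_k ∧ dx_i ∧ dx_j = sgn(permutation) dx_{(a)} ∧ dx_{(b)} ∧ dx_{(c)} with (a < b < c) sorted:
  d(-w^2 - 2*w*z - 2*y^2) includes (∂/∂z)(-w^2 - 2*w*z - 2*y^2) dz = (-2*w) dz, which multiplied by dx ∧ dy gives (-2*w) dx ∧ dy ∧ dz
  d(-w^2 - 2*w*z - 2*y^2) includes (∂/∂w)(-w^2 - 2*w*z - 2*y^2) dw = (-2*w - 2*z) dw, which multiplied by dx ∧ dy gives (-2*w - 2*z) dx ∧ dy ∧ dw
  d(2*w*(w + z)) includes (∂/∂w)(2*w*(w + z)) dw = (4*w + 2*z) dw, which multiplied by dx ∧ dz gives (4*w + 2*z) dx ∧ dz ∧ dw
  d(2*y*z) includes (∂/∂y)(2*y*z) dy = (2*z) dy, which multiplied by dx ∧ dw gives (-2*z) dx ∧ dy ∧ dw
  d(2*y*z) includes (∂/∂z)(2*y*z) dz = (2*y) dz, which multiplied by dx ∧ dw gives (-2*y) dx ∧ dz ∧ dw
Collecting like 3-forms: d(omega) = (-2*w) dx ∧ dy ∧ dz + (-2*w - 4*z) dx ∧ dy ∧ dw + (4*w - 2*y + 2*z) dx ∧ dz ∧ dw.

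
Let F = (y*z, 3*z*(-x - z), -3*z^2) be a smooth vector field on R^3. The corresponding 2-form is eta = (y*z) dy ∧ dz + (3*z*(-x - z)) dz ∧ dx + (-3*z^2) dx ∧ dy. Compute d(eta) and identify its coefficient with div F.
d(eta) = (-6*z) dx ∧ dy ∧ dz; div F = -6*z

For a 2-form in R^3 of the form above, applying d gives a 3-form with coefficient ∂P/∂x + ∂Q/∂y + ∂R/∂z:
  ∂P/∂x = 0
  ∂Q/∂y = 0
  ∂R/∂z = -6*z
Sum = -6*z, which is exactly div F.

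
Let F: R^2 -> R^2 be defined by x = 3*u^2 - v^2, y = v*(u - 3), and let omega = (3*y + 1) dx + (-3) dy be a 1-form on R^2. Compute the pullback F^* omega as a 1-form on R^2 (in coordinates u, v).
F^* omega = (18*u^2*v - 54*u*v + 6*u - 3*v) du + (-6*u*v^2 - 3*u + 18*v^2 - 2*v + 9) dv

Using F^*(f dg) = (f ∘ F) d(g ∘ F), substitute each coordinate x_i by F_i(u, v) in f_i, and replace dx_i by d F_i = (∂F_i/∂u) du + (∂F_i/∂v) dv.
  For the x component: f_1(F) = 3*u*v - 9*v + 1; d F_1 = (6*u) du + (-2*v) dv
  For the y component: f_2(F) = -3; d F_2 = (v) du + (u - 3) dv
Combining and collecting du, dv coefficients:
  coeff of du: 18*u^2*v - 54*u*v + 6*u - 3*v
  coeff of dv: -6*u*v^2 - 3*u + 18*v^2 - 2*v + 9
F^* omega = (18*u^2*v - 54*u*v + 6*u - 3*v) du + (-6*u*v^2 - 3*u + 18*v^2 - 2*v + 9) dv.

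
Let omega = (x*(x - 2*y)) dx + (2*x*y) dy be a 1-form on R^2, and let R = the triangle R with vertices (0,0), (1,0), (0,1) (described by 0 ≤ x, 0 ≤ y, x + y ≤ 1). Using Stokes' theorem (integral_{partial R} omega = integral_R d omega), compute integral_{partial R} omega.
integral_(partial R) omega = 2/3

Stokes: integral_partial_R omega = integral_R d omega with d omega = (∂Q/∂x - ∂P/∂y) dx ∧ dy.
  ∂Q/∂x = 2*y
  ∂P/∂y = -2*x
  integrand = ∂Q/∂x - ∂P/∂y = 2*x + 2*y.
Integrating over R: integral_0^1 integral_0^{1-x} (2*x + 2*y) dy dx = 2/3.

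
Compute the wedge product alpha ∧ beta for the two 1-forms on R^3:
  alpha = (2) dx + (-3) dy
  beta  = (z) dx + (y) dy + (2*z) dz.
alpha ∧ beta = (2*y + 3*z) dx ∧ dy + (4*z) dx ∧ dz + (-6*z) dy ∧ dz

Distribute the wedge, using dx_i ∧ dx_j = -dx_j ∧ dx_i and dx_i ∧ dx_i = 0. For each pair (i, j) with i < j, the coefficient of dx_i ∧ dx_j in alpha ∧ beta is (alpha_i * beta_j - alpha_j * beta_i). Collecting: alpha ∧ beta = (2*y + 3*z) dx ∧ dy + (4*z) dx ∧ dz + (-6*z) dy ∧ dz.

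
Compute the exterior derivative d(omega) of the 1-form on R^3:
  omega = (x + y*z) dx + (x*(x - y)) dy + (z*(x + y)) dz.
d(omega) = (2*x - y - z) dx ∧ dy + (-y + z) dx ∧ dz + (z) dy ∧ dz

For a 1-form omega = sum_i f_i dx_i, the exterior derivative is
  d(omega) = sum_{i < j} (∂f_j/∂x_i - ∂f_i/∂x_j) dx_i ∧ dx_j.
  coefficient of dx ∧ dy: ∂f_2/∂x - ∂f_1/∂y = ∂(x*(x - y))/∂x - ∂(x + y*z)/∂y = 2*x - y - z
  coefficient of dx ∧ dz: ∂f_3/∂x - ∂f_1/∂z = ∂(z*(x + y))/∂x - ∂(x + y*z)/∂z = -y + z
  coefficient of dy ∧ dz: ∂f_3/∂y - ∂f_2/∂z = ∂(z*(x + y))/∂y - ∂(x*(x - y))/∂z = z
Assembling: d(omega) = (2*x - y - z) dx ∧ dy + (-y + z) dx ∧ dz + (z) dy ∧ dz.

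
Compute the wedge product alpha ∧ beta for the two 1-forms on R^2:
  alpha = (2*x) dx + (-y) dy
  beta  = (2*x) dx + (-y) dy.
alpha ∧ beta = 0

Distribute the wedge, using dx_i ∧ dx_j = -dx_j ∧ dx_i and dx_i ∧ dx_i = 0. For each pair (i, j) with i < j, the coefficient of dx_i ∧ dx_j in alpha ∧ beta is (alpha_i * beta_j - alpha_j * beta_i). Collecting: alpha ∧ beta = 0.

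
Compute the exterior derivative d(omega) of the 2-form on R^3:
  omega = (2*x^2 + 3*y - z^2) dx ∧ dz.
d(omega) = (-3) dx ∧ dy ∧ dz

For a 2-form omega = sum_{i<j} g_{ij} dx_i ∧ dx_j, the exterior derivative is
  d(omega) = sum_{i<j} d(g_{ij}) ∧ dx_i ∧ dx_j = sum_{i<j, k} (∂g_{ij}/∂x_k) dx_k ∧ dx_i ∧ dx_j.
Expand each term, using dx_k ∧ dx_i ∧ dx_j = sgn(permutation) dx_{(a)} ∧ dx_{(b)} ∧ dx_{(c)} with (a < b < c) sorted:
  d(2*x^2 + 3*y - z^2) includes (∂/∂y)(2*x^2 + 3*y - z^2) dy = (3) dy, which multiplied by dx ∧ dz gives (-3) dx ∧ dy ∧ dz
Collecting like 3-forms: d(omega) = (-3) dx ∧ dy ∧ dz.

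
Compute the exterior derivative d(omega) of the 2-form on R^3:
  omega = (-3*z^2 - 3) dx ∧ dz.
d(omega) = 0

For a 2-form omega = sum_{i<j} g_{ij} dx_i ∧ dx_j, the exterior derivative is
  d(omega) = sum_{i<j} d(g_{ij}) ∧ dx_i ∧ dx_j = sum_{i<j, k} (∂g_{ij}/∂x_k) dx_k ∧ dx_i ∧ dx_j.
Expand each term, using dx_k ∧ dx_i ∧ dx_j = sgn(permutation) dx_{(a)} ∧ dx_{(b)} ∧ dx_{(c)} with (a < b < c) sorted:

Collecting like 3-forms: d(omega) = 0.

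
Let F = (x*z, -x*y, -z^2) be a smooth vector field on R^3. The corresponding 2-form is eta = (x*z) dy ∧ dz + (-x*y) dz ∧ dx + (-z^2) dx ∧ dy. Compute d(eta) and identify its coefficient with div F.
d(eta) = (-x - z) dx ∧ dy ∧ dz; div F = -x - z

For a 2-form in R^3 of the form above, applying d gives a 3-form with coefficient ∂P/∂x + ∂Q/∂y + ∂R/∂z:
  ∂P/∂x = z
  ∂Q/∂y = -x
  ∂R/∂z = -2*z
Sum = -x - z, which is exactly div F.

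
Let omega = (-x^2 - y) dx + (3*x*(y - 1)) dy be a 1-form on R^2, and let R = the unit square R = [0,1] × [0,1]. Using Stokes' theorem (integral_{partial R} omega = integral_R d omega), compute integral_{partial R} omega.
integral_(partial R) omega = -1/2

Stokes: integral_partial_R omega = integral_R d omega with d omega = (∂Q/∂x - ∂P/∂y) dx ∧ dy.
  ∂Q/∂x = 3*y - 3
  ∂P/∂y = -1
  integrand = ∂Q/∂x - ∂P/∂y = 3*y - 2.
Integrating over R: integral_0^1 integral_0^1 (3*y - 2) dx dy = -1/2.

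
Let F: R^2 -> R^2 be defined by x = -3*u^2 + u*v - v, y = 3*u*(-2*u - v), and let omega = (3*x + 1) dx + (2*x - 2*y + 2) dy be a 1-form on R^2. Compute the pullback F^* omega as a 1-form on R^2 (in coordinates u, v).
F^* omega = (-18*u^3 - 141*u^2*v - 21*u*v^2 + 42*u*v - 30*u + 3*v^2 - 5*v) du + (-27*u^3 - 21*u^2*v + 9*u^2 - 5*u + 3*v - 1) dv

Using F^*(f dg) = (f ∘ F) d(g ∘ F), substitute each coordinate x_i by F_i(u, v) in f_i, and replace dx_i by d F_i = (∂F_i/∂u) du + (∂F_i/∂v) dv.
  For the x component: f_1(F) = -9*u^2 + 3*u*v - 3*v + 1; d F_1 = (-6*u + v) du + (u - 1) dv
  For the y component: f_2(F) = 6*u^2 + 8*u*v - 2*v + 2; d F_2 = (-12*u - 3*v) du + (-3*u) dv
Combining and collecting du, dv coefficients:
  coeff of du: -18*u^3 - 141*u^2*v - 21*u*v^2 + 42*u*v - 30*u + 3*v^2 - 5*v
  coeff of dv: -27*u^3 - 21*u^2*v + 9*u^2 - 5*u + 3*v - 1
F^* omega = (-18*u^3 - 141*u^2*v - 21*u*v^2 + 42*u*v - 30*u + 3*v^2 - 5*v) du + (-27*u^3 - 21*u^2*v + 9*u^2 - 5*u + 3*v - 1) dv.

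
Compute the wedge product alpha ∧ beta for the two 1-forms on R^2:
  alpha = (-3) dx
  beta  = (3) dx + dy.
alpha ∧ beta = (-3) dx ∧ dy

Distribute the wedge, using dx_i ∧ dx_j = -dx_j ∧ dx_i and dx_i ∧ dx_i = 0. For each pair (i, j) with i < j, the coefficient of dx_i ∧ dx_j in alpha ∧ beta is (alpha_i * beta_j - alpha_j * beta_i). Collecting: alpha ∧ beta = (-3) dx ∧ dy.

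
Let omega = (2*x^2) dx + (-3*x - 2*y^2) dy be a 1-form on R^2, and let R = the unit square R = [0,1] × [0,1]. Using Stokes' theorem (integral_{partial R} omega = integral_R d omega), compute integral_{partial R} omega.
integral_(partial R) omega = -3

Stokes: integral_partial_R omega = integral_R d omega with d omega = (∂Q/∂x - ∂P/∂y) dx ∧ dy.
  ∂Q/∂x = -3
  ∂P/∂y = 0
  integrand = ∂Q/∂x - ∂P/∂y = -3.
Integrating over R: integral_0^1 integral_0^1 (-3) dx dy = -3.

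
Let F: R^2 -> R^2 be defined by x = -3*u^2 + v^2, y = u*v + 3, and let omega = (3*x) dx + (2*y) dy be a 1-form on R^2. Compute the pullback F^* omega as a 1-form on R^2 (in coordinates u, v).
F^* omega = (54*u^3 - 16*u*v^2 + 6*v) du + (-16*u^2*v + 6*u + 6*v^3) dv

Using F^*(f dg) = (f ∘ F) d(g ∘ F), substitute each coordinate x_i by F_i(u, v) in f_i, and replace dx_i by d F_i = (∂F_i/∂u) du + (∂F_i/∂v) dv.
  For the x component: f_1(F) = -9*u^2 + 3*v^2; d F_1 = (-6*u) du + (2*v) dv
  For the y component: f_2(F) = 2*u*v + 6; d F_2 = (v) du + (u) dv
Combining and collecting du, dv coefficients:
  coeff of du: 54*u^3 - 16*u*v^2 + 6*v
  coeff of dv: -16*u^2*v + 6*u + 6*v^3
F^* omega = (54*u^3 - 16*u*v^2 + 6*v) du + (-16*u^2*v + 6*u + 6*v^3) dv.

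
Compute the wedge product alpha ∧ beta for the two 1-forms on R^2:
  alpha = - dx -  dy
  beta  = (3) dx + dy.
alpha ∧ beta = (2) dx ∧ dy

Distribute the wedge, using dx_i ∧ dx_j = -dx_j ∧ dx_i and dx_i ∧ dx_i = 0. For each pair (i, j) with i < j, the coefficient of dx_i ∧ dx_j in alpha ∧ beta is (alpha_i * beta_j - alpha_j * beta_i). Collecting: alpha ∧ beta = (2) dx ∧ dy.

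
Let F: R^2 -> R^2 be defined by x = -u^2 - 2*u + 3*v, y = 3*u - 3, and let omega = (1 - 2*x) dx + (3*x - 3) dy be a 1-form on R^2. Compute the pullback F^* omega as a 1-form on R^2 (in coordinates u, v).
F^* omega = (-4*u^3 - 21*u^2 + 12*u*v - 28*u + 39*v - 11) du + (6*u^2 + 12*u - 18*v + 3) dv

Using F^*(f dg) = (f ∘ F) d(g ∘ F), substitute each coordinate x_i by F_i(u, v) in f_i, and replace dx_i by d F_i = (∂F_i/∂u) du + (∂F_i/∂v) dv.
  For the x component: f_1(F) = 2*u^2 + 4*u - 6*v + 1; d F_1 = (-2*u - 2) du + (3) dv
  For the y component: f_2(F) = -3*u^2 - 6*u + 9*v - 3; d F_2 = (3) du + (0) dv
Combining and collecting du, dv coefficients:
  coeff of du: -4*u^3 - 21*u^2 + 12*u*v - 28*u + 39*v - 11
  coeff of dv: 6*u^2 + 12*u - 18*v + 3
F^* omega = (-4*u^3 - 21*u^2 + 12*u*v - 28*u + 39*v - 11) du + (6*u^2 + 12*u - 18*v + 3) dv.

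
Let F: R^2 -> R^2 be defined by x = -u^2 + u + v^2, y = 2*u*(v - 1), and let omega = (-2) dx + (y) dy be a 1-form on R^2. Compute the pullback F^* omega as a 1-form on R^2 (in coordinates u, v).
F^* omega = (4*u*v^2 - 8*u*v + 8*u - 2) du + (4*u^2*v - 4*u^2 - 4*v) dv

Using F^*(f dg) = (f ∘ F) d(g ∘ F), substitute each coordinate x_i by F_i(u, v) in f_i, and replace dx_i by d F_i = (∂F_i/∂u) du + (∂F_i/∂v) dv.
  For the x component: f_1(F) = -2; d F_1 = (1 - 2*u) du + (2*v) dv
  For the y component: f_2(F) = 2*u*(v - 1); d F_2 = (2*v - 2) du + (2*u) dv
Combining and collecting du, dv coefficients:
  coeff of du: 4*u*v^2 - 8*u*v + 8*u - 2
  coeff of dv: 4*u^2*v - 4*u^2 - 4*v
F^* omega = (4*u*v^2 - 8*u*v + 8*u - 2) du + (4*u^2*v - 4*u^2 - 4*v) dv.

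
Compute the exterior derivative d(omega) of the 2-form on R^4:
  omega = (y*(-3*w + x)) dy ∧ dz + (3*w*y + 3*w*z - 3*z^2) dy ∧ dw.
d(omega) = (y) dx ∧ dy ∧ dz + (-3*w - 3*y + 6*z) dy ∧ dz ∧ dw

For a 2-form omega = sum_{i<j} g_{ij} dx_i ∧ dx_j, the exterior derivative is
  d(omega) = sum_{i<j} d(g_{ij}) ∧ dx_i ∧ dx_j = sum_{i<j, k} (∂g_{ij}/∂x_k) dx_k ∧ dx_i ∧ dx_j.
Expand each term, using dx_k ∧ dx_i ∧ dx_j = sgn(permutation) dx_{(a)} ∧ dx_{(b)} ∧ dx_{(c)} with (a < b < c) sorted:
  d(y*(-3*w + x)) includes (∂/∂x)(y*(-3*w + x)) dx = (y) dx, which multiplied by dy ∧ dz gives (y) dx ∧ dy ∧ dz
  d(y*(-3*w + x)) includes (∂/∂w)(y*(-3*w + x)) dw = (-3*y) dw, which multiplied by dy ∧ dz gives (-3*y) dy ∧ dz ∧ dw
  d(3*w*y + 3*w*z - 3*z^2) includes (∂/∂z)(3*w*y + 3*w*z - 3*z^2) dz = (3*w - 6*z) dz, which multiplied by dy ∧ dw gives (-3*w + 6*z) dy ∧ dz ∧ dw
Collecting like 3-forms: d(omega) = (y) dx ∧ dy ∧ dz + (-3*w - 3*y + 6*z) dy ∧ dz ∧ dw.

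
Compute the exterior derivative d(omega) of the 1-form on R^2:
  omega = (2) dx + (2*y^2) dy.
d(omega) = 0

For a 1-form omega = sum_i f_i dx_i, the exterior derivative is
  d(omega) = sum_{i < j} (∂f_j/∂x_i - ∂f_i/∂x_j) dx_i ∧ dx_j.

Assembling: d(omega) = 0.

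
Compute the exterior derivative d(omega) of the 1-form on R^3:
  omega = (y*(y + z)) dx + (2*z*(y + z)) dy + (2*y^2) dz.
d(omega) = (-2*y - z) dx ∧ dy + (-y) dx ∧ dz + (2*y - 4*z) dy ∧ dz

For a 1-form omega = sum_i f_i dx_i, the exterior derivative is
  d(omega) = sum_{i < j} (∂f_j/∂x_i - ∂f_i/∂x_j) dx_i ∧ dx_j.
  coefficient of dx ∧ dy: ∂f_2/∂x - ∂f_1/∂y = ∂(2*z*(y + z))/∂x - ∂(y*(y + z))/∂y = -2*y - z
  coefficient of dx ∧ dz: ∂f_3/∂x - ∂f_1/∂z = ∂(2*y^2)/∂x - ∂(y*(y + z))/∂z = -y
  coefficient of dy ∧ dz: ∂f_3/∂y - ∂f_2/∂z = ∂(2*y^2)/∂y - ∂(2*z*(y + z))/∂z = 2*y - 4*z
Assembling: d(omega) = (-2*y - z) dx ∧ dy + (-y) dx ∧ dz + (2*y - 4*z) dy ∧ dz.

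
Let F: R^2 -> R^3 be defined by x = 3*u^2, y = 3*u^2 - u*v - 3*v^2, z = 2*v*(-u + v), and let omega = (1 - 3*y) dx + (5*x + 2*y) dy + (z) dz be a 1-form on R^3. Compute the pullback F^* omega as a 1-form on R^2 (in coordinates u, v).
F^* omega = (72*u^3 - 15*u^2*v + 24*u*v^2 + 6*u + 2*v^3) du + (-21*u^3 - 120*u^2*v + 6*u*v^2 + 44*v^3) dv

Using F^*(f dg) = (f ∘ F) d(g ∘ F), substitute each coordinate x_i by F_i(u, v) in f_i, and replace dx_i by d F_i = (∂F_i/∂u) du + (∂F_i/∂v) dv.
  For the x component: f_1(F) = -9*u^2 + 3*u*v + 9*v^2 + 1; d F_1 = (6*u) du + (0) dv
  For the y component: f_2(F) = 21*u^2 - 2*u*v - 6*v^2; d F_2 = (6*u - v) du + (-u - 6*v) dv
  For the z component: f_3(F) = 2*v*(-u + v); d F_3 = (-2*v) du + (-2*u + 4*v) dv
Combining and collecting du, dv coefficients:
  coeff of du: 72*u^3 - 15*u^2*v + 24*u*v^2 + 6*u + 2*v^3
  coeff of dv: -21*u^3 - 120*u^2*v + 6*u*v^2 + 44*v^3
F^* omega = (72*u^3 - 15*u^2*v + 24*u*v^2 + 6*u + 2*v^3) du + (-21*u^3 - 120*u^2*v + 6*u*v^2 + 44*v^3) dv.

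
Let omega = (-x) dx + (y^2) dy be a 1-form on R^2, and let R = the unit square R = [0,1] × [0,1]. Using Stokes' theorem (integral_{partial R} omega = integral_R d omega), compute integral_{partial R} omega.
integral_(partial R) omega = 0

Stokes: integral_partial_R omega = integral_R d omega with d omega = (∂Q/∂x - ∂P/∂y) dx ∧ dy.
  ∂Q/∂x = 0
  ∂P/∂y = 0
  integrand = ∂Q/∂x - ∂P/∂y = 0.
Integrating over R: integral_0^1 integral_0^1 (0) dx dy = 0.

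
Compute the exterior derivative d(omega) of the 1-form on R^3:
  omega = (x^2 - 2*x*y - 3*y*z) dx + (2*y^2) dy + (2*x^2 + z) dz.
d(omega) = (2*x + 3*z) dx ∧ dy + (4*x + 3*y) dx ∧ dz

For a 1-form omega = sum_i f_i dx_i, the exterior derivative is
  d(omega) = sum_{i < j} (∂f_j/∂x_i - ∂f_i/∂x_j) dx_i ∧ dx_j.
  coefficient of dx ∧ dy: ∂f_2/∂x - ∂f_1/∂y = ∂(2*y^2)/∂x - ∂(x^2 - 2*x*y - 3*y*z)/∂y = 2*x + 3*z
  coefficient of dx ∧ dz: ∂f_3/∂x - ∂f_1/∂z = ∂(2*x^2 + z)/∂x - ∂(x^2 - 2*x*y - 3*y*z)/∂z = 4*x + 3*y
Assembling: d(omega) = (2*x + 3*z) dx ∧ dy + (4*x + 3*y) dx ∧ dz.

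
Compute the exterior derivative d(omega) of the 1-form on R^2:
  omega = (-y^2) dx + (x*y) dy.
d(omega) = (3*y) dx ∧ dy

For a 1-form omega = sum_i f_i dx_i, the exterior derivative is
  d(omega) = sum_{i < j} (∂f_j/∂x_i - ∂f_i/∂x_j) dx_i ∧ dx_j.
  coefficient of dx ∧ dy: ∂f_2/∂x - ∂f_1/∂y = ∂(x*y)/∂x - ∂(-y^2)/∂y = 3*y
Assembling: d(omega) = (3*y) dx ∧ dy.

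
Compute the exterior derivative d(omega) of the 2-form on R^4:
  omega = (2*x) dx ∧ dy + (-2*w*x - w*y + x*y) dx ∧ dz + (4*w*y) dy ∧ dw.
d(omega) = (w - x) dx ∧ dy ∧ dz + (-2*x - y) dx ∧ dz ∧ dw

For a 2-form omega = sum_{i<j} g_{ij} dx_i ∧ dx_j, the exterior derivative is
  d(omega) = sum_{i<j} d(g_{ij}) ∧ dx_i ∧ dx_j = sum_{i<j, k} (∂g_{ij}/∂x_k) dx_k ∧ dx_i ∧ dx_j.
Expand each term, using dx_k ∧ dx_i ∧ dx_j = sgn(permutation) dx_{(a)} ∧ dx_{(b)} ∧ dx_{(c)} with (a < b < c) sorted:
  d(-2*w*x - w*y + x*y) includes (∂/∂y)(-2*w*x - w*y + x*y) dy = (-w + x) dy, which multiplied by dx ∧ dz gives (w - x) dx ∧ dy ∧ dz
  d(-2*w*x - w*y + x*y) includes (∂/∂w)(-2*w*x - w*y + x*y) dw = (-2*x - y) dw, which multiplied by dx ∧ dz gives (-2*x - y) dx ∧ dz ∧ dw
Collecting like 3-forms: d(omega) = (w - x) dx ∧ dy ∧ dz + (-2*x - y) dx ∧ dz ∧ dw.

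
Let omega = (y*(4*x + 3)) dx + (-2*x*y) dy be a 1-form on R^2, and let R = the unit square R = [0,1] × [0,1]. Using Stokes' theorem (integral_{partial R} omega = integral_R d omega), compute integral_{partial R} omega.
integral_(partial R) omega = -6

Stokes: integral_partial_R omega = integral_R d omega with d omega = (∂Q/∂x - ∂P/∂y) dx ∧ dy.
  ∂Q/∂x = -2*y
  ∂P/∂y = 4*x + 3
  integrand = ∂Q/∂x - ∂P/∂y = -4*x - 2*y - 3.
Integrating over R: integral_0^1 integral_0^1 (-4*x - 2*y - 3) dx dy = -6.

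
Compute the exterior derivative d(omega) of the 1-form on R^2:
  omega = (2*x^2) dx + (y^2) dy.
d(omega) = 0

For a 1-form omega = sum_i f_i dx_i, the exterior derivative is
  d(omega) = sum_{i < j} (∂f_j/∂x_i - ∂f_i/∂x_j) dx_i ∧ dx_j.

Assembling: d(omega) = 0.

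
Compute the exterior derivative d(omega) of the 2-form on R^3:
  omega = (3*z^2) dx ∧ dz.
d(omega) = 0

For a 2-form omega = sum_{i<j} g_{ij} dx_i ∧ dx_j, the exterior derivative is
  d(omega) = sum_{i<j} d(g_{ij}) ∧ dx_i ∧ dx_j = sum_{i<j, k} (∂g_{ij}/∂x_k) dx_k ∧ dx_i ∧ dx_j.
Expand each term, using dx_k ∧ dx_i ∧ dx_j = sgn(permutation) dx_{(a)} ∧ dx_{(b)} ∧ dx_{(c)} with (a < b < c) sorted:

Collecting like 3-forms: d(omega) = 0.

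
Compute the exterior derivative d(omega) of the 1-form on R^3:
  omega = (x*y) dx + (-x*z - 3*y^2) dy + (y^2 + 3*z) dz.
d(omega) = (-x - z) dx ∧ dy + (x + 2*y) dy ∧ dz

For a 1-form omega = sum_i f_i dx_i, the exterior derivative is
  d(omega) = sum_{i < j} (∂f_j/∂x_i - ∂f_i/∂x_j) dx_i ∧ dx_j.
  coefficient of dx ∧ dy: ∂f_2/∂x - ∂f_1/∂y = ∂(-x*z - 3*y^2)/∂x - ∂(x*y)/∂y = -x - z
  coefficient of dy ∧ dz: ∂f_3/∂y - ∂f_2/∂z = ∂(y^2 + 3*z)/∂y - ∂(-x*z - 3*y^2)/∂z = x + 2*y
Assembling: d(omega) = (-x - z) dx ∧ dy + (x + 2*y) dy ∧ dz.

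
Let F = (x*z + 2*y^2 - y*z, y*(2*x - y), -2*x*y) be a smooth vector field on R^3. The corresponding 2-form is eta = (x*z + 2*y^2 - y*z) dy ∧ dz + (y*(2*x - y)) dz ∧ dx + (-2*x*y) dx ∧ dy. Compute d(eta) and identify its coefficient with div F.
d(eta) = (2*x - 2*y + z) dx ∧ dy ∧ dz; div F = 2*x - 2*y + z

For a 2-form in R^3 of the form above, applying d gives a 3-form with coefficient ∂P/∂x + ∂Q/∂y + ∂R/∂z:
  ∂P/∂x = z
  ∂Q/∂y = 2*x - 2*y
  ∂R/∂z = 0
Sum = 2*x - 2*y + z, which is exactly div F.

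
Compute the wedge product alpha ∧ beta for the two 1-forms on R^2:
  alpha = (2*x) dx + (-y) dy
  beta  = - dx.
alpha ∧ beta = (-y) dx ∧ dy

Distribute the wedge, using dx_i ∧ dx_j = -dx_j ∧ dx_i and dx_i ∧ dx_i = 0. For each pair (i, j) with i < j, the coefficient of dx_i ∧ dx_j in alpha ∧ beta is (alpha_i * beta_j - alpha_j * beta_i). Collecting: alpha ∧ beta = (-y) dx ∧ dy.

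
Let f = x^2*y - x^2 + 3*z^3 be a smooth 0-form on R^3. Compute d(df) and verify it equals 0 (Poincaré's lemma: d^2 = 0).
d(df) = 0

Step 1: df = sum_i (∂f/∂x_i) dx_i = (2*x*(y - 1)) dx + (x^2) dy + (9*z^2) dz.
Step 2: Apply d again. Using the 1-form formula, the coefficient of dx ∧ dy in d(df) is ∂^2 f/∂x ∂y - ∂^2 f/∂y ∂x = (2*x) - (2*x) = 0 (equality of mixed partials for smooth f).
Similarly for dx ∧ dz and dy ∧ dz — all coefficients vanish. So d(df) = 0.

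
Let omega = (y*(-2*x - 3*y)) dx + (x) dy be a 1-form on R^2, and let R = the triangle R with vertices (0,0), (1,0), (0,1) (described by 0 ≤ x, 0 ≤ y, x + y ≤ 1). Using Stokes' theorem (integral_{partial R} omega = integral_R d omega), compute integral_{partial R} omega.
integral_(partial R) omega = 11/6

Stokes: integral_partial_R omega = integral_R d omega with d omega = (∂Q/∂x - ∂P/∂y) dx ∧ dy.
  ∂Q/∂x = 1
  ∂P/∂y = -2*x - 6*y
  integrand = ∂Q/∂x - ∂P/∂y = 2*x + 6*y + 1.
Integrating over R: integral_0^1 integral_0^{1-x} (2*x + 6*y + 1) dy dx = 11/6.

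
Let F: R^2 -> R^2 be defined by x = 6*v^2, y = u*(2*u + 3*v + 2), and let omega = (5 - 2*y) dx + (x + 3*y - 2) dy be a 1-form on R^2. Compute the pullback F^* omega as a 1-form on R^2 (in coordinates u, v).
F^* omega = (24*u^3 + 54*u^2*v + 36*u^2 + 51*u*v^2 + 36*u*v + 4*u + 18*v^3 + 12*v^2 - 6*v - 4) du + (18*u^3 - 21*u^2*v + 18*u^2 - 54*u*v^2 - 48*u*v - 6*u + 60*v) dv

Using F^*(f dg) = (f ∘ F) d(g ∘ F), substitute each coordinate x_i by F_i(u, v) in f_i, and replace dx_i by d F_i = (∂F_i/∂u) du + (∂F_i/∂v) dv.
  For the x component: f_1(F) = -4*u^2 - 6*u*v - 4*u + 5; d F_1 = (0) du + (12*v) dv
  For the y component: f_2(F) = 6*u^2 + 9*u*v + 6*u + 6*v^2 - 2; d F_2 = (4*u + 3*v + 2) du + (3*u) dv
Combining and collecting du, dv coefficients:
  coeff of du: 24*u^3 + 54*u^2*v + 36*u^2 + 51*u*v^2 + 36*u*v + 4*u + 18*v^3 + 12*v^2 - 6*v - 4
  coeff of dv: 18*u^3 - 21*u^2*v + 18*u^2 - 54*u*v^2 - 48*u*v - 6*u + 60*v
F^* omega = (24*u^3 + 54*u^2*v + 36*u^2 + 51*u*v^2 + 36*u*v + 4*u + 18*v^3 + 12*v^2 - 6*v - 4) du + (18*u^3 - 21*u^2*v + 18*u^2 - 54*u*v^2 - 48*u*v - 6*u + 60*v) dv.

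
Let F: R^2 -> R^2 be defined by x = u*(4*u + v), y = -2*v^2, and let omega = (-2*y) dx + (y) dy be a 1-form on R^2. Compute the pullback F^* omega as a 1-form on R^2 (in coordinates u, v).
F^* omega = (4*v^2*(8*u + v)) du + (4*v^2*(u + 2*v)) dv

Using F^*(f dg) = (f ∘ F) d(g ∘ F), substitute each coordinate x_i by F_i(u, v) in f_i, and replace dx_i by d F_i = (∂F_i/∂u) du + (∂F_i/∂v) dv.
  For the x component: f_1(F) = 4*v^2; d F_1 = (8*u + v) du + (u) dv
  For the y component: f_2(F) = -2*v^2; d F_2 = (0) du + (-4*v) dv
Combining and collecting du, dv coefficients:
  coeff of du: 4*v^2*(8*u + v)
  coeff of dv: 4*v^2*(u + 2*v)
F^* omega = (4*v^2*(8*u + v)) du + (4*v^2*(u + 2*v)) dv.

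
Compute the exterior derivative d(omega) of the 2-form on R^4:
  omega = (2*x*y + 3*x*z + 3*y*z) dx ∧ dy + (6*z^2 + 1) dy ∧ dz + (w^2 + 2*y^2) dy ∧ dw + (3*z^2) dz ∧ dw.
d(omega) = (3*x + 3*y) dx ∧ dy ∧ dz

For a 2-form omega = sum_{i<j} g_{ij} dx_i ∧ dx_j, the exterior derivative is
  d(omega) = sum_{i<j} d(g_{ij}) ∧ dx_i ∧ dx_j = sum_{i<j, k} (∂g_{ij}/∂x_k) dx_k ∧ dx_i ∧ dx_j.
Expand each term, using dx_k ∧ dx_i ∧ dx_j = sgn(permutation) dx_{(a)} ∧ dx_{(b)} ∧ dx_{(c)} with (a < b < c) sorted:
  d(2*x*y + 3*x*z + 3*y*z) includes (∂/∂z)(2*x*y + 3*x*z + 3*y*z) dz = (3*x + 3*y) dz, which multiplied by dx ∧ dy gives (3*x + 3*y) dx ∧ dy ∧ dz
Collecting like 3-forms: d(omega) = (3*x + 3*y) dx ∧ dy ∧ dz.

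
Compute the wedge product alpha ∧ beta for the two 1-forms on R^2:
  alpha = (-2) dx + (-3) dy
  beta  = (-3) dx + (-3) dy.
alpha ∧ beta = (-3) dx ∧ dy

Distribute the wedge, using dx_i ∧ dx_j = -dx_j ∧ dx_i and dx_i ∧ dx_i = 0. For each pair (i, j) with i < j, the coefficient of dx_i ∧ dx_j in alpha ∧ beta is (alpha_i * beta_j - alpha_j * beta_i). Collecting: alpha ∧ beta = (-3) dx ∧ dy.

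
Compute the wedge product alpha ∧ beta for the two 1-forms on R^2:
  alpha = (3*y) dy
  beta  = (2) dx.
alpha ∧ beta = (-6*y) dx ∧ dy

Distribute the wedge, using dx_i ∧ dx_j = -dx_j ∧ dx_i and dx_i ∧ dx_i = 0. For each pair (i, j) with i < j, the coefficient of dx_i ∧ dx_j in alpha ∧ beta is (alpha_i * beta_j - alpha_j * beta_i). Collecting: alpha ∧ beta = (-6*y) dx ∧ dy.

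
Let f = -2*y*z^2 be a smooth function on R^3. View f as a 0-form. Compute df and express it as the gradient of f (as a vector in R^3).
df = (0) dx + (-2*z^2) dy + (-4*y*z) dz; grad f = (0, -2*z^2, -4*y*z)

For a 0-form f, d f = (∂f/∂x) dx + (∂f/∂y) dy + (∂f/∂z) dz. The components of the vector representation are exactly the entries of grad f in Cartesian coordinates:
  ∂f/∂x = 0
  ∂f/∂y = -2*z^2
  ∂f/∂z = -4*y*z.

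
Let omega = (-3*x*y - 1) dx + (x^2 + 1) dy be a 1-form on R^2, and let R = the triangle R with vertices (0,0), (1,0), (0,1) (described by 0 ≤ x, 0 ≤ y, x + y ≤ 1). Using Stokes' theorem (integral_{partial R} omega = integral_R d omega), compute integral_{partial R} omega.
integral_(partial R) omega = 5/6

Stokes: integral_partial_R omega = integral_R d omega with d omega = (∂Q/∂x - ∂P/∂y) dx ∧ dy.
  ∂Q/∂x = 2*x
  ∂P/∂y = -3*x
  integrand = ∂Q/∂x - ∂P/∂y = 5*x.
Integrating over R: integral_0^1 integral_0^{1-x} (5*x) dy dx = 5/6.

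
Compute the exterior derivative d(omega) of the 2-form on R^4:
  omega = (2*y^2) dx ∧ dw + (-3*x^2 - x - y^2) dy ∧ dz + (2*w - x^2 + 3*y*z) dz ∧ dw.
d(omega) = (-4*y) dx ∧ dy ∧ dw + (-6*x - 1) dx ∧ dy ∧ dz + (-2*x) dx ∧ dz ∧ dw + (3*z) dy ∧ dz ∧ dw

For a 2-form omega = sum_{i<j} g_{ij} dx_i ∧ dx_j, the exterior derivative is
  d(omega) = sum_{i<j} d(g_{ij}) ∧ dx_i ∧ dx_j = sum_{i<j, k} (∂g_{ij}/∂x_k) dx_k ∧ dx_i ∧ dx_j.
Expand each term, using dx_k ∧ dx_i ∧ dx_j = sgn(permutation) dx_{(a)} ∧ dx_{(b)} ∧ dx_{(c)} with (a < b < c) sorted:
  d(2*y^2) includes (∂/∂y)(2*y^2) dy = (4*y) dy, which multiplied by dx ∧ dw gives (-4*y) dx ∧ dy ∧ dw
  d(-3*x^2 - x - y^2) includes (∂/∂x)(-3*x^2 - x - y^2) dx = (-6*x - 1) dx, which multiplied by dy ∧ dz gives (-6*x - 1) dx ∧ dy ∧ dz
  d(2*w - x^2 + 3*y*z) includes (∂/∂x)(2*w - x^2 + 3*y*z) dx = (-2*x) dx, which multiplied by dz ∧ dw gives (-2*x) dx ∧ dz ∧ dw
  d(2*w - x^2 + 3*y*z) includes (∂/∂y)(2*w - x^2 + 3*y*z) dy = (3*z) dy, which multiplied by dz ∧ dw gives (3*z) dy ∧ dz ∧ dw
Collecting like 3-forms: d(omega) = (-4*y) dx ∧ dy ∧ dw + (-6*x - 1) dx ∧ dy ∧ dz + (-2*x) dx ∧ dz ∧ dw + (3*z) dy ∧ dz ∧ dw.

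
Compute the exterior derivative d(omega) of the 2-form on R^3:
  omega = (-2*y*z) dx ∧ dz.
d(omega) = (2*z) dx ∧ dy ∧ dz

For a 2-form omega = sum_{i<j} g_{ij} dx_i ∧ dx_j, the exterior derivative is
  d(omega) = sum_{i<j} d(g_{ij}) ∧ dx_i ∧ dx_j = sum_{i<j, k} (∂g_{ij}/∂x_k) dx_k ∧ dx_i ∧ dx_j.
Expand each term, using dx_k ∧ dx_i ∧ dx_j = sgn(permutation) dx_{(a)} ∧ dx_{(b)} ∧ dx_{(c)} with (a < b < c) sorted:
  d(-2*y*z) includes (∂/∂y)(-2*y*z) dy = (-2*z) dy, which multiplied by dx ∧ dz gives (2*z) dx ∧ dy ∧ dz
Collecting like 3-forms: d(omega) = (2*z) dx ∧ dy ∧ dz.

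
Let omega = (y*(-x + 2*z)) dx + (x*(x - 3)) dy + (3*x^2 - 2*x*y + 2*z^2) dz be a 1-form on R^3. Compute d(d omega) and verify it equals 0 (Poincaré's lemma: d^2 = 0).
d(d omega) = 0

Step 1: d omega = sum_{i<j} (∂f_j/∂x_i - ∂f_i/∂x_j) dx_i ∧ dx_j:
  coeff of dx ∧ dy: 3*x - 2*z - 3
  coeff of dx ∧ dz: 6*x - 4*y
  coeff of dy ∧ dz: -2*x
Step 2: Apply d again to each 2-form coefficient. The only possible 3-form in R^3 is dx ∧ dy ∧ dz, with coefficient
  ∂(coeff of dy∧dz)/∂x - ∂(coeff of dx∧dz)/∂y + ∂(coeff of dx∧dy)/∂z
  = ∂/∂x (-2*x) - ∂/∂y (6*x - 4*y) + ∂/∂z (3*x - 2*z - 3).
Each of these terms simplifies to sums of mixed partials that cancel in pairs. The result is 0 (by equality of mixed partials for smooth functions — Schwarz / Clairaut).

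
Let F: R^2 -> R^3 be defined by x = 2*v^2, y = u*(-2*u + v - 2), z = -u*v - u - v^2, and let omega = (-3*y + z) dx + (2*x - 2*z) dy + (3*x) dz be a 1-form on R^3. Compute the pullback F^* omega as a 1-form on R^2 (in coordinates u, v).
F^* omega = (-8*u^2*v - 8*u^2 - 22*u*v^2 - 2*u*v - 4*u - 18*v^2) du + (26*u^2*v + 2*u^2 - 16*u*v^2 + 20*u*v - 16*v^3) dv

Using F^*(f dg) = (f ∘ F) d(g ∘ F), substitute each coordinate x_i by F_i(u, v) in f_i, and replace dx_i by d F_i = (∂F_i/∂u) du + (∂F_i/∂v) dv.
  For the x component: f_1(F) = 6*u^2 - 4*u*v + 5*u - v^2; d F_1 = (0) du + (4*v) dv
  For the y component: f_2(F) = 2*u*v + 2*u + 6*v^2; d F_2 = (-4*u + v - 2) du + (u) dv
  For the z component: f_3(F) = 6*v^2; d F_3 = (-v - 1) du + (-u - 2*v) dv
Combining and collecting du, dv coefficients:
  coeff of du: -8*u^2*v - 8*u^2 - 22*u*v^2 - 2*u*v - 4*u - 18*v^2
  coeff of dv: 26*u^2*v + 2*u^2 - 16*u*v^2 + 20*u*v - 16*v^3
F^* omega = (-8*u^2*v - 8*u^2 - 22*u*v^2 - 2*u*v - 4*u - 18*v^2) du + (26*u^2*v + 2*u^2 - 16*u*v^2 + 20*u*v - 16*v^3) dv.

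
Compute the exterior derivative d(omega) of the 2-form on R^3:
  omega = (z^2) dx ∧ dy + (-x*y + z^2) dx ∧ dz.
d(omega) = (x + 2*z) dx ∧ dy ∧ dz

For a 2-form omega = sum_{i<j} g_{ij} dx_i ∧ dx_j, the exterior derivative is
  d(omega) = sum_{i<j} d(g_{ij}) ∧ dx_i ∧ dx_j = sum_{i<j, k} (∂g_{ij}/∂x_k) dx_k ∧ dx_i ∧ dx_j.
Expand each term, using dx_k ∧ dx_i ∧ dx_j = sgn(permutation) dx_{(a)} ∧ dx_{(b)} ∧ dx_{(c)} with (a < b < c) sorted:
  d(z^2) includes (∂/∂z)(z^2) dz = (2*z) dz, which multiplied by dx ∧ dy gives (2*z) dx ∧ dy ∧ dz
  d(-x*y + z^2) includes (∂/∂y)(-x*y + z^2) dy = (-x) dy, which multiplied by dx ∧ dz gives (x) dx ∧ dy ∧ dz
Collecting like 3-forms: d(omega) = (x + 2*z) dx ∧ dy ∧ dz.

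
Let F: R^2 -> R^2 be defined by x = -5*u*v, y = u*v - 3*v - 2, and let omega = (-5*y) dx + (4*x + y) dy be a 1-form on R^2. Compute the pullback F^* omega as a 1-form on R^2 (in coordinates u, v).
F^* omega = (2*v*(3*u*v - 39*v - 26)) du + (6*u^2*v - 21*u*v - 52*u + 9*v + 6) dv

Using F^*(f dg) = (f ∘ F) d(g ∘ F), substitute each coordinate x_i by F_i(u, v) in f_i, and replace dx_i by d F_i = (∂F_i/∂u) du + (∂F_i/∂v) dv.
  For the x component: f_1(F) = -5*u*v + 15*v + 10; d F_1 = (-5*v) du + (-5*u) dv
  For the y component: f_2(F) = -19*u*v - 3*v - 2; d F_2 = (v) du + (u - 3) dv
Combining and collecting du, dv coefficients:
  coeff of du: 2*v*(3*u*v - 39*v - 26)
  coeff of dv: 6*u^2*v - 21*u*v - 52*u + 9*v + 6
F^* omega = (2*v*(3*u*v - 39*v - 26)) du + (6*u^2*v - 21*u*v - 52*u + 9*v + 6) dv.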